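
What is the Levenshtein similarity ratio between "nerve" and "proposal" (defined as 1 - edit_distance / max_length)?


Word 1: "nerve" (length 5)
Word 2: "proposal" (length 8)
One optimal edit sequence:
  1. insert 'p'  (+1)
  2. insert 'r'  (+1)
  3. insert 'o'  (+1)
  4. substitute 'n' -> 'p'  (+1)
  5. substitute 'e' -> 'o'  (+1)
  6. substitute 'r' -> 's'  (+1)
  7. substitute 'v' -> 'a'  (+1)
  8. substitute 'e' -> 'l'  (+1)
Edit distance = 8
Max length = max(5, 8) = 8
Similarity = 1 - 8/8
= 0.0000


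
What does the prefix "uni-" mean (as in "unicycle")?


Prefix: uni-
Example: unicycle (uni- + cycle)
Meaning = one


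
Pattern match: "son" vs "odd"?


Pattern of "son": [0, 1, 2]
Pattern of "odd": [0, 1, 1]
Patterns do not match
Same pattern = No


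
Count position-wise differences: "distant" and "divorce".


Comparing character by character (same length = 7):
  Pos 0: 'd' vs 'd' =
  Pos 1: 'i' vs 'i' =
  Pos 2: 's' vs 'v' !=
  Pos 3: 't' vs 'o' !=
  Pos 4: 'a' vs 'r' !=
  Pos 5: 'n' vs 'c' !=
  Pos 6: 't' vs 'e' !=
Hamming distance = 5


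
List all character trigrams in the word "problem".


Word: "problem" (length 7)
Number of trigrams = 7 - 3 + 1 = 5
  Position 0: "pro"
  Position 1: "rob"
  Position 2: "obl"
  Position 3: "ble"
  Position 4: "lem"
Trigrams = "pro", "rob", "obl", "ble", "lem"


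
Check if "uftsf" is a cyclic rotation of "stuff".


Word: "stuff", Candidate: "uftsf"
Method: check if candidate is substring of word+word
"stuffstuff" contains "uftsf"? No
Is rotation = No


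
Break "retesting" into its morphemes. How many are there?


Word: "retesting"
Morphemes: re- + test + -ing
Each morpheme carries meaning
= 3 morphemes


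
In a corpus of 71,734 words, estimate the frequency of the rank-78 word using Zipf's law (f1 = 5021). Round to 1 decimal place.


Zipf's law: f(r) = f(1) / r
f(1) = 5021
f(78) = 5021 / 78
= 64.4 occurrences


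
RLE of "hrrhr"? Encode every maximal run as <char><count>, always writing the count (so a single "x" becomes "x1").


String: "hrrhr"
Scanning for consecutive runs:
  'h' x 1
  'r' x 2
  'h' x 1
  'r' x 1
RLE = "h1r2h1r1"


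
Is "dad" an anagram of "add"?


Word 1: "add" → sorted: add
Word 2: "dad" → sorted: add
Same letters? add == add
Anagram = Yes


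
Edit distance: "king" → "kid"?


Word 1: "king" (length 4)
Word 2: "kid" (length 3)
One optimal edit sequence (insert/delete/substitute each cost 1):
  1. keep 'k'
  2. keep 'i'
  3. delete 'n'  (+1)
  4. substitute 'g' -> 'd'  (+1)
Total edit operations: 2
Edit distance = 2


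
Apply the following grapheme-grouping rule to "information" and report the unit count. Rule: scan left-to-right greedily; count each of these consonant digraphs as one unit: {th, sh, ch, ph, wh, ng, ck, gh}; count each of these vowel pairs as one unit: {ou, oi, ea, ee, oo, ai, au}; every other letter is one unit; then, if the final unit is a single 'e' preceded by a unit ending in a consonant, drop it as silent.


Word: "information" (11 letters)
Left-to-right scan:
  (1) 'i' (letter)
  (2) 'n' (letter)
  (3) 'f' (letter)
  (4) 'o' (letter)
  (5) 'r' (letter)
  (6) 'm' (letter)
  (7) 'a' (letter)
  (8) 't' (letter)
  (9) 'i' (letter)
  (10) 'o' (letter)
  (11) 'n' (letter)
Units from scan: 11
Sound units = 11 units


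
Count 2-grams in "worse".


Word: "worse" (length 5)
Number of 2-grams = length - 2 + 1 = 5 - 2 + 1
= 4


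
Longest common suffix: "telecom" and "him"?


Word 1: "telecom"
Word 2: "him"
Comparing from end:
  Pos -1: 'm' == 'm'
  Pos -2: 'o' != 'i' (stop)
LCS = "m" (length 1)


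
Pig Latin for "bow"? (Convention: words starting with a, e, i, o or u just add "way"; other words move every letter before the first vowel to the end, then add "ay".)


Word: "bow"
Starts with consonant(s) → move to end, add 'ay'
Consonant cluster: "b"
Pig Latin = "owbay"


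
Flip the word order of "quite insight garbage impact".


Original: "quite insight garbage impact"
Words (1..n): quite | insight | garbage | impact
Reversed (n..1): impact | garbage | insight | quite
Result = "impact garbage insight quite"


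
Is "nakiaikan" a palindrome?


Word: "nakiaikan"
Reversed: "nakiaikan"
Forward == Backward? nakiaikan == nakiaikan
Palindrome = Yes


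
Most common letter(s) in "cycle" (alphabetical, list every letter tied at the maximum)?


Word: "cycle"
Letter counts:
  'c': 2
  'e': 1
  'l': 1
  'y': 1
Maximum count = 2
Most frequent = 'c' (2 times each)


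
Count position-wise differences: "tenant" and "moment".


Comparing character by character (same length = 6):
  Pos 0: 't' vs 'm' !=
  Pos 1: 'e' vs 'o' !=
  Pos 2: 'n' vs 'm' !=
  Pos 3: 'a' vs 'e' !=
  Pos 4: 'n' vs 'n' =
  Pos 5: 't' vs 't' =
Hamming distance = 4


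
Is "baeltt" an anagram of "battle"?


Word 1: "battle" → sorted: abeltt
Word 2: "baeltt" → sorted: abeltt
Same letters? abeltt == abeltt
Anagram = Yes


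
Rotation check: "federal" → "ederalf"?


Word: "federal", Candidate: "ederalf"
Method: check if candidate is substring of word+word
"federalfederal" contains "ederalf"? Yes
Is rotation = Yes


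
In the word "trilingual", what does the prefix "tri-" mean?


Prefix: tri-
Example: trilingual = tri- + lingual
Meaning = three


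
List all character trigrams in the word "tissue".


Word: "tissue" (length 6)
Number of trigrams = 6 - 3 + 1 = 4
  Position 0: "tis"
  Position 1: "iss"
  Position 2: "ssu"
  Position 3: "sue"
Trigrams = "tis", "iss", "ssu", "sue"


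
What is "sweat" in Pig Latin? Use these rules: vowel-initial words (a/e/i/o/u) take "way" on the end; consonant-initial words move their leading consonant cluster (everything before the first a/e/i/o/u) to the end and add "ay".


Word: "sweat"
Starts with consonant(s) → move to end, add 'ay'
Consonant cluster: "sw"
Pig Latin = "eatsway"


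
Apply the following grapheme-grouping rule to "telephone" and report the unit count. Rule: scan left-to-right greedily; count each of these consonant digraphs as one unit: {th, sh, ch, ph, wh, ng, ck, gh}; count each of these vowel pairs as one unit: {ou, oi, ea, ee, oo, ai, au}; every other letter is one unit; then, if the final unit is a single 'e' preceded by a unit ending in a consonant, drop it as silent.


Word: "telephone" (9 letters)
Left-to-right scan:
  (1) 't' (letter)
  (2) 'e' (letter)
  (3) 'l' (letter)
  (4) 'e' (letter)
  (5) 'ph' (digraph)
  (6) 'o' (letter)
  (7) 'n' (letter)
  (8) 'e' (letter)
Units from scan: 8
Final unit is 'e' after a consonant -> drop as silent (-1)
Sound units = 7 units


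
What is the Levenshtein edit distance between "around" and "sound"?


Word 1: "around" (length 6)
Word 2: "sound" (length 5)
One optimal edit sequence (insert/delete/substitute each cost 1):
  1. delete 'a'  (+1)
  2. substitute 'r' -> 's'  (+1)
  3. keep 'o'
  4. keep 'u'
  5. keep 'n'
  6. keep 'd'
Total edit operations: 2
Edit distance = 2


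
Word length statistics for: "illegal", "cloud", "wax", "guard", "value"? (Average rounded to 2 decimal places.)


Lengths: "illegal"=7, "cloud"=5, "wax"=3, "guard"=5, "value"=5
Sum = 25, Count = 5
Average = 25/5 = 5.00
= avg=5.00, min=3, max=7


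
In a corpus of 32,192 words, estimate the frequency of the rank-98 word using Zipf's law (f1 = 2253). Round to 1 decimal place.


Zipf's law: f(r) = f(1) / r
f(1) = 2253
f(98) = 2253 / 98
= 23.0 occurrences


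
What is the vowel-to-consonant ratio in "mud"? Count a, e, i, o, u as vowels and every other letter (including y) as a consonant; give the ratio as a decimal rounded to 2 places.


Word: "mud"
Vowels (a,e,i,o,u): 1
Consonants: 2
Ratio = 1/2
= 0.50


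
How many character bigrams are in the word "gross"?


Word: "gross" (length 5)
Number of 2-grams = length - 2 + 1 = 5 - 2 + 1
= 4


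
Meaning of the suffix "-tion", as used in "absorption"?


Suffix: -tion
Example: absorption = absorb + -tion, with a spelling change
Meaning = act or process


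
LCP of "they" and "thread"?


Word 1: "they"
Word 2: "thread"
Comparing from start:
  Pos 0: 't' == 't'
  Pos 1: 'h' == 'h'
  Pos 2: 'e' != 'r' (stop)
LCP = "th" (length 2)


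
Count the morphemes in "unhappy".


Word: "unhappy"
Morphemes: un- / happy
Each morpheme carries meaning
= 2 morphemes


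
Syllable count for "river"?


Word: "river"
Syllable breakdown: riv · er
Counting: 2 parts
= 2 syllables


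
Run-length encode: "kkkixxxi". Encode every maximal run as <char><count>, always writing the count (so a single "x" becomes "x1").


String: "kkkixxxi"
Scanning for consecutive runs:
  'k' x 3
  'i' x 1
  'x' x 3
  'i' x 1
RLE = "k3i1x3i1"


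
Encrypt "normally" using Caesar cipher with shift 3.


Word: "normally"
Shift: 3
Each letter → (letter + shift) mod 26:
  'n' (13) + 3 = 16 → 'q'
  'o' (14) + 3 = 17 → 'r'
  'r' (17) + 3 = 20 → 'u'
  'm' (12) + 3 = 15 → 'p'
  'a' (0) + 3 = 3 → 'd'
  'l' (11) + 3 = 14 → 'o'
  'l' (11) + 3 = 14 → 'o'
  'y' (24) + 3 = 1 → 'b'
Result = "qrupdoob"


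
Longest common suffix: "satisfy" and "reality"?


Word 1: "satisfy"
Word 2: "reality"
Comparing from end:
  Pos -1: 'y' == 'y'
  Pos -2: 'f' != 't' (stop)
LCS = "y" (length 1)


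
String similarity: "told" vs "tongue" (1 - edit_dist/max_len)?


Word 1: "told" (length 4)
Word 2: "tongue" (length 6)
One optimal edit sequence:
  1. keep 't'
  2. keep 'o'
  3. insert 'n'  (+1)
  4. insert 'g'  (+1)
  5. substitute 'l' -> 'u'  (+1)
  6. substitute 'd' -> 'e'  (+1)
Edit distance = 4
Max length = max(4, 6) = 6
Similarity = 1 - 4/6
= 0.3333


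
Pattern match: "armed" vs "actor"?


Pattern of "armed": [0, 1, 2, 3, 4]
Pattern of "actor": [0, 1, 2, 3, 4]
Patterns match
Same pattern = Yes


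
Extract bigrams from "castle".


Word: "castle" (length 6)
Number of bigrams = 6 - 2 + 1 = 5
  Position 0: "ca"
  Position 1: "as"
  Position 2: "st"
  Position 3: "tl"
  Position 4: "le"
Bigrams = "ca", "as", "st", "tl", "le"


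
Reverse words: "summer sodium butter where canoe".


Original: "summer sodium butter where canoe"
Words (1..n): summer | sodium | butter | where | canoe
Reversed (n..1): canoe | where | butter | sodium | summer
Result = "canoe where butter sodium summer"


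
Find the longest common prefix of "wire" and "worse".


Word 1: "wire"
Word 2: "worse"
Comparing from start:
  Pos 0: 'w' == 'w'
  Pos 1: 'i' != 'o' (stop)
LCP = "w" (length 1)


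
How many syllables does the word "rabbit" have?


Word: "rabbit"
Syllable breakdown: rab · bit
Counting: 2 parts
= 2 syllables


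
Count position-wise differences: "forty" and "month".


Comparing character by character (same length = 5):
  Pos 0: 'f' vs 'm' !=
  Pos 1: 'o' vs 'o' =
  Pos 2: 'r' vs 'n' !=
  Pos 3: 't' vs 't' =
  Pos 4: 'y' vs 'h' !=
Hamming distance = 3


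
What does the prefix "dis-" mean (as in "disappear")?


Prefix: dis-
Example: disappear = dis- + appear
Meaning = not / opposite


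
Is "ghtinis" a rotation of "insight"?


Word: "insight", Candidate: "ghtinis"
Method: check if candidate is substring of word+word
"insightinsight" contains "ghtinis"? No
Is rotation = No


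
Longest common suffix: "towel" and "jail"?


Word 1: "towel"
Word 2: "jail"
Comparing from end:
  Pos -1: 'l' == 'l'
  Pos -2: 'e' != 'i' (stop)
LCS = "l" (length 1)


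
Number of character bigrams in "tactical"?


Word: "tactical" (length 8)
Number of 2-grams = length - 2 + 1 = 8 - 2 + 1
= 7


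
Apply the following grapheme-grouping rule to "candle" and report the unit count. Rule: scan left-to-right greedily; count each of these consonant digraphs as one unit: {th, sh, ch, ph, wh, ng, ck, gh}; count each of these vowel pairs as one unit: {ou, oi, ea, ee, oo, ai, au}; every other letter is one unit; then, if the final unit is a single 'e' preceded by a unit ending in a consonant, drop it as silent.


Word: "candle" (6 letters)
Left-to-right scan:
  [1] 'c' (letter)
  [2] 'a' (letter)
  [3] 'n' (letter)
  [4] 'd' (letter)
  [5] 'l' (letter)
  [6] 'e' (letter)
Units from scan: 6
Final unit is 'e' after a consonant -> drop as silent (-1)
Sound units = 5 units


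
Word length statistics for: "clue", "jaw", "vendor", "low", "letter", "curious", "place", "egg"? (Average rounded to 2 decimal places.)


Lengths: "clue"=4, "jaw"=3, "vendor"=6, "low"=3, "letter"=6, "curious"=7, "place"=5, "egg"=3
Sum = 37, Count = 8
Average = 37/8 = 4.63
= avg=4.63, min=3, max=7


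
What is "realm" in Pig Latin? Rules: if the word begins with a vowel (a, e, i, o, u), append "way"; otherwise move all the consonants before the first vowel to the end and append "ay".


Word: "realm"
Starts with consonant(s) → move to end, add 'ay'
Consonant cluster: "r"
Pig Latin = "ealmray"


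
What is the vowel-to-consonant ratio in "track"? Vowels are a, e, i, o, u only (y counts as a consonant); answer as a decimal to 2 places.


Word: "track"
Vowels (a,e,i,o,u): 1
Consonants: 4
Ratio = 1/4
= 0.25


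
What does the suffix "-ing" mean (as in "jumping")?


Suffix: -ing
Example: jumping = jump + -ing
Meaning = present participle


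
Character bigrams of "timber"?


Word: "timber" (length 6)
Number of bigrams = 6 - 2 + 1 = 5
  Position 0: "ti"
  Position 1: "im"
  Position 2: "mb"
  Position 3: "be"
  Position 4: "er"
Bigrams = "ti", "im", "mb", "be", "er"


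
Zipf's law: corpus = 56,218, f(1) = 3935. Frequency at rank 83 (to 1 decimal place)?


Zipf's law: f(r) = f(1) / r
f(1) = 3935
f(83) = 3935 / 83
= 47.4 occurrences


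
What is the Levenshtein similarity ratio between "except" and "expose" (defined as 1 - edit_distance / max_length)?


Word 1: "except" (length 6)
Word 2: "expose" (length 6)
One optimal edit sequence:
  1. keep 'e'
  2. keep 'x'
  3. substitute 'c' -> 'p'  (+1)
  4. substitute 'e' -> 'o'  (+1)
  5. substitute 'p' -> 's'  (+1)
  6. substitute 't' -> 'e'  (+1)
Edit distance = 4
Max length = max(6, 6) = 6
Similarity = 1 - 4/6
= 0.3333


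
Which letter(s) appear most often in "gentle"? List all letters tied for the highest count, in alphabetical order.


Word: "gentle"
Letter counts:
  'e': 2
  'g': 1
  'l': 1
  'n': 1
  't': 1
Maximum count = 2
Most frequent = 'e' (2 times each)


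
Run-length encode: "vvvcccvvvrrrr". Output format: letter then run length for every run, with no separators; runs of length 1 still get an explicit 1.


String: "vvvcccvvvrrrr"
Scanning for consecutive runs:
  'v' x 3
  'c' x 3
  'v' x 3
  'r' x 4
RLE = "v3c3v3r4"


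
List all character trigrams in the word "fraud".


Word: "fraud" (length 5)
Number of trigrams = 5 - 3 + 1 = 3
  Position 0: "fra"
  Position 1: "rau"
  Position 2: "aud"
Trigrams = "fra", "rau", "aud"


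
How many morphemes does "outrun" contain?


Word: "outrun"
Morphemes: out- | run
Each morpheme carries meaning
= 2 morphemes


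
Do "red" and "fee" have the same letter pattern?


Pattern of "red": [0, 1, 2]
Pattern of "fee": [0, 1, 1]
Patterns do not match
Same pattern = No


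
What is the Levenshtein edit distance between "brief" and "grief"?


Word 1: "brief" (length 5)
Word 2: "grief" (length 5)
One optimal edit sequence (insert/delete/substitute each cost 1):
  1. substitute 'b' -> 'g'  (+1)
  2. keep 'r'
  3. keep 'i'
  4. keep 'e'
  5. keep 'f'
Total edit operations: 1
Edit distance = 1


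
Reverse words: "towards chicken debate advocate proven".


Original: "towards chicken debate advocate proven"
Words (1..n): towards | chicken | debate | advocate | proven
Reversed (n..1): proven | advocate | debate | chicken | towards
Result = "proven advocate debate chicken towards"


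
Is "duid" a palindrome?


Word: "duid"
Reversed: "diud"
Forward == Backward? duid != diud
Palindrome = No


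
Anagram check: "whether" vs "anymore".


Word 1: "whether" → sorted: eehhrtw
Word 2: "anymore" → sorted: aemnory
Same letters? eehhrtw != aemnory
Anagram = No


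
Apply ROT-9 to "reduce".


Word: "reduce"
Shift: 9
Each letter → (letter + shift) mod 26:
  'r' (17) + 9 = 0 → 'a'
  'e' (4) + 9 = 13 → 'n'
  'd' (3) + 9 = 12 → 'm'
  'u' (20) + 9 = 3 → 'd'
  'c' (2) + 9 = 11 → 'l'
  'e' (4) + 9 = 13 → 'n'
Result = "anmdln"


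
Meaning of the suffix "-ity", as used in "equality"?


Suffix: -ity
As in: equality -> equal + -ity
Meaning = quality of


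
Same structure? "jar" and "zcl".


Pattern of "jar": [0, 1, 2]
Pattern of "zcl": [0, 1, 2]
Patterns match
Same pattern = Yes


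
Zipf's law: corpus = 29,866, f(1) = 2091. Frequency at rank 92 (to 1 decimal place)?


Zipf's law: f(r) = f(1) / r
f(1) = 2091
f(92) = 2091 / 92
= 22.7 occurrences


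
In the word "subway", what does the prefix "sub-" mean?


Prefix: sub-
As in: subway -> sub- + way
Meaning = under / below


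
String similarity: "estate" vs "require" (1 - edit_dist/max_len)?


Word 1: "estate" (length 6)
Word 2: "require" (length 7)
One optimal edit sequence:
  1. insert 'r'  (+1)
  2. keep 'e'
  3. substitute 's' -> 'q'  (+1)
  4. substitute 't' -> 'u'  (+1)
  5. substitute 'a' -> 'i'  (+1)
  6. substitute 't' -> 'r'  (+1)
  7. keep 'e'
Edit distance = 5
Max length = max(6, 7) = 7
Similarity = 1 - 5/7
= 0.2857


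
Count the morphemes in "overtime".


Word: "overtime"
Morphemes: over- / time
Each morpheme carries meaning
= 2 morphemes


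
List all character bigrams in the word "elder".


Word: "elder" (length 5)
Number of bigrams = 5 - 2 + 1 = 4
  Position 0: "el"
  Position 1: "ld"
  Position 2: "de"
  Position 3: "er"
Bigrams = "el", "ld", "de", "er"


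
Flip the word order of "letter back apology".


Original: "letter back apology"
Words (1..n): letter | back | apology
Reversed (n..1): apology | back | letter
Result = "apology back letter"


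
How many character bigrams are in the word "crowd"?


Word: "crowd" (length 5)
Number of 2-grams = length - 2 + 1 = 5 - 2 + 1
= 4


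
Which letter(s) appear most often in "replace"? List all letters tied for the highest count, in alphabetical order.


Word: "replace"
Letter counts:
  'a': 1
  'c': 1
  'e': 2
  'l': 1
  'p': 1
  'r': 1
Maximum count = 2
Most frequent = 'e' (2 times each)


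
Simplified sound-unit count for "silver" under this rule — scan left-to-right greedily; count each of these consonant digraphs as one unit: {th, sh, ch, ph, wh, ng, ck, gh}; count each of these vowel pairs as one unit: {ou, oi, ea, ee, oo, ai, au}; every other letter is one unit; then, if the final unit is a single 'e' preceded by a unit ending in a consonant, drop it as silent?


Word: "silver" (6 letters)
Left-to-right scan:
  (1) 's' (letter)
  (2) 'i' (letter)
  (3) 'l' (letter)
  (4) 'v' (letter)
  (5) 'e' (letter)
  (6) 'r' (letter)
Units from scan: 6
Sound units = 6 units


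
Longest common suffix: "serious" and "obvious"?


Word 1: "serious"
Word 2: "obvious"
Comparing from end:
  Pos -1: 's' == 's'
  Pos -2: 'u' == 'u'
  Pos -3: 'o' == 'o'
  Pos -4: 'i' == 'i'
  Pos -5: 'r' != 'v' (stop)
LCS = "ious" (length 4)


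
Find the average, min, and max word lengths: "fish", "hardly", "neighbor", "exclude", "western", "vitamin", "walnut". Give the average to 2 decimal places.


Lengths: "fish"=4, "hardly"=6, "neighbor"=8, "exclude"=7, "western"=7, "vitamin"=7, "walnut"=6
Sum = 45, Count = 7
Average = 45/7 = 6.43
= avg=6.43, min=4, max=8


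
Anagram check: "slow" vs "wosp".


Word 1: "slow" → sorted: losw
Word 2: "wosp" → sorted: opsw
Same letters? losw != opsw
Anagram = No


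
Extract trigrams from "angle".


Word: "angle" (length 5)
Number of trigrams = 5 - 3 + 1 = 3
  Position 0: "ang"
  Position 1: "ngl"
  Position 2: "gle"
Trigrams = "ang", "ngl", "gle"


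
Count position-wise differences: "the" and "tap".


Comparing character by character (same length = 3):
  Pos 0: 't' vs 't' =
  Pos 1: 'h' vs 'a' !=
  Pos 2: 'e' vs 'p' !=
Hamming distance = 2


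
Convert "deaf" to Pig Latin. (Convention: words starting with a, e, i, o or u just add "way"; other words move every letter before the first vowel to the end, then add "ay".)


Word: "deaf"
Starts with consonant(s) → move to end, add 'ay'
Consonant cluster: "d"
Pig Latin = "eafday"


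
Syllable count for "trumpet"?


Word: "trumpet"
Syllable breakdown: trum-pet
Counting: 2 parts
= 2 syllables


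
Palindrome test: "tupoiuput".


Word: "tupoiuput"
Reversed: "tupuioput"
Forward == Backward? tupoiuput != tupuioput
Palindrome = No


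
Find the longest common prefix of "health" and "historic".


Word 1: "health"
Word 2: "historic"
Comparing from start:
  Pos 0: 'h' == 'h'
  Pos 1: 'e' != 'i' (stop)
LCP = "h" (length 1)


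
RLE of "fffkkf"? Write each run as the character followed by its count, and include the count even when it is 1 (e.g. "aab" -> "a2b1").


String: "fffkkf"
Scanning for consecutive runs:
  'f' x 3
  'k' x 2
  'f' x 1
RLE = "f3k2f1"


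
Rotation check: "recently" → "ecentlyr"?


Word: "recently", Candidate: "ecentlyr"
Method: check if candidate is substring of word+word
"recentlyrecently" contains "ecentlyr"? Yes
Is rotation = Yes


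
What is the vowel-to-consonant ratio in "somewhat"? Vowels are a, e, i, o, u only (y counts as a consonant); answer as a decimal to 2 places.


Word: "somewhat"
Vowels (a,e,i,o,u): 3
Consonants: 5
Ratio = 3/5
= 0.60


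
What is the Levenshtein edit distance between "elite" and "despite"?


Word 1: "elite" (length 5)
Word 2: "despite" (length 7)
One optimal edit sequence (insert/delete/substitute each cost 1):
  1. insert 'd'  (+1)
  2. keep 'e'
  3. insert 's'  (+1)
  4. substitute 'l' -> 'p'  (+1)
  5. keep 'i'
  6. keep 't'
  7. keep 'e'
Total edit operations: 3
Edit distance = 3


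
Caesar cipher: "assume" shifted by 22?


Word: "assume"
Shift: 22
Each letter → (letter + shift) mod 26:
  'a' (0) + 22 = 22 → 'w'
  's' (18) + 22 = 14 → 'o'
  's' (18) + 22 = 14 → 'o'
  'u' (20) + 22 = 16 → 'q'
  'm' (12) + 22 = 8 → 'i'
  'e' (4) + 22 = 0 → 'a'
Result = "wooqia"


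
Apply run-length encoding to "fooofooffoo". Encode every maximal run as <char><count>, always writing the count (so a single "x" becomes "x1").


String: "fooofooffoo"
Scanning for consecutive runs:
  'f' x 1
  'o' x 3
  'f' x 1
  'o' x 2
  'f' x 2
  'o' x 2
RLE = "f1o3f1o2f2o2"


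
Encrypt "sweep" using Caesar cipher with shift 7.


Word: "sweep"
Shift: 7
Each letter → (letter + shift) mod 26:
  's' (18) + 7 = 25 → 'z'
  'w' (22) + 7 = 3 → 'd'
  'e' (4) + 7 = 11 → 'l'
  'e' (4) + 7 = 11 → 'l'
  'p' (15) + 7 = 22 → 'w'
Result = "zdllw"


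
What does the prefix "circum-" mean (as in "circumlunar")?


Prefix: circum-
Example: circumlunar (circum- + lunar)
Meaning = around


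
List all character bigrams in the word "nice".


Word: "nice" (length 4)
Number of bigrams = 4 - 2 + 1 = 3
  Position 0: "ni"
  Position 1: "ic"
  Position 2: "ce"
Bigrams = "ni", "ic", "ce"


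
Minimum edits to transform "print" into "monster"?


Word 1: "print" (length 5)
Word 2: "monster" (length 7)
One optimal edit sequence (insert/delete/substitute each cost 1):
  1. substitute 'p' -> 'm'  (+1)
  2. substitute 'r' -> 'o'  (+1)
  3. substitute 'i' -> 'n'  (+1)
  4. substitute 'n' -> 's'  (+1)
  5. keep 't'
  6. insert 'e'  (+1)
  7. insert 'r'  (+1)
Total edit operations: 6
Edit distance = 6


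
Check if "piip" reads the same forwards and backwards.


Word: "piip"
Reversed: "piip"
Forward == Backward? piip == piip
Palindrome = Yes


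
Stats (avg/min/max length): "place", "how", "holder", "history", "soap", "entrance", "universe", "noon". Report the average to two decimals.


Lengths: "place"=5, "how"=3, "holder"=6, "history"=7, "soap"=4, "entrance"=8, "universe"=8, "noon"=4
Sum = 45, Count = 8
Average = 45/8 = 5.63
= avg=5.63, min=3, max=8


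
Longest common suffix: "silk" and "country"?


Word 1: "silk"
Word 2: "country"
Comparing from end:
  Pos -1: 'k' != 'y' (stop)
LCS = "" (length 0)


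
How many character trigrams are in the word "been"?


Word: "been" (length 4)
Number of 3-grams = length - 3 + 1 = 4 - 3 + 1
= 2


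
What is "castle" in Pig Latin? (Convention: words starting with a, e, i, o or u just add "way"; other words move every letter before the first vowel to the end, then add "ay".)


Word: "castle"
Starts with consonant(s) → move to end, add 'ay'
Consonant cluster: "c"
Pig Latin = "astlecay"


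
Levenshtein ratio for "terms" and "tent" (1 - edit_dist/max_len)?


Word 1: "terms" (length 5)
Word 2: "tent" (length 4)
One optimal edit sequence:
  1. keep 't'
  2. keep 'e'
  3. delete 'r'  (+1)
  4. substitute 'm' -> 'n'  (+1)
  5. substitute 's' -> 't'  (+1)
Edit distance = 3
Max length = max(5, 4) = 5
Similarity = 1 - 3/5
= 0.4000


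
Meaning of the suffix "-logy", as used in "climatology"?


Suffix: -logy
As in: climatology -> climate + -logy, with a spelling change
Meaning = study of


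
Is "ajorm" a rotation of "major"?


Word: "major", Candidate: "ajorm"
Method: check if candidate is substring of word+word
"majormajor" contains "ajorm"? Yes
Is rotation = Yes


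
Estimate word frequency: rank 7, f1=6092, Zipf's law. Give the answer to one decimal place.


Zipf's law: f(r) = f(1) / r
f(1) = 6092
f(7) = 6092 / 7
= 870.3 occurrences


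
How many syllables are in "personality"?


Word: "personality"
Syllable breakdown: per · son · al · i · ty
Counting: 5 parts
= 5 syllables


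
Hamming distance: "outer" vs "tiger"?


Comparing character by character (same length = 5):
  Pos 0: 'o' vs 't' !=
  Pos 1: 'u' vs 'i' !=
  Pos 2: 't' vs 'g' !=
  Pos 3: 'e' vs 'e' =
  Pos 4: 'r' vs 'r' =
Hamming distance = 3


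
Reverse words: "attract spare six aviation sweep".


Original: "attract spare six aviation sweep"
Words (1..n): attract | spare | six | aviation | sweep
Reversed (n..1): sweep | aviation | six | spare | attract
Result = "sweep aviation six spare attract"


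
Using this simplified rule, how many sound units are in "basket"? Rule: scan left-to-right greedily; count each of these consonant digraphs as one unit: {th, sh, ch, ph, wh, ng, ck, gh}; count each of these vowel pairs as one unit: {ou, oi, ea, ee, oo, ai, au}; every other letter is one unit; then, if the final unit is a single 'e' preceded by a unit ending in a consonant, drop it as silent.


Word: "basket" (6 letters)
Left-to-right scan:
  [1] 'b' (letter)
  [2] 'a' (letter)
  [3] 's' (letter)
  [4] 'k' (letter)
  [5] 'e' (letter)
  [6] 't' (letter)
Units from scan: 6
Sound units = 6 units


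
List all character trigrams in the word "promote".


Word: "promote" (length 7)
Number of trigrams = 7 - 3 + 1 = 5
  Position 0: "pro"
  Position 1: "rom"
  Position 2: "omo"
  Position 3: "mot"
  Position 4: "ote"
Trigrams = "pro", "rom", "omo", "mot", "ote"


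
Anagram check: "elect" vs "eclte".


Word 1: "elect" → sorted: ceelt
Word 2: "eclte" → sorted: ceelt
Same letters? ceelt == ceelt
Anagram = Yes


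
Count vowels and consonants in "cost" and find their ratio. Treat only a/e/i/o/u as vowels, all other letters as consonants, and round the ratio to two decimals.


Word: "cost"
Vowels (a,e,i,o,u): 1
Consonants: 3
Ratio = 1/3
= 0.33


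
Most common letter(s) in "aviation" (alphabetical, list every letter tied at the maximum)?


Word: "aviation"
Letter counts:
  'a': 2
  'i': 2
  'n': 1
  'o': 1
  't': 1
  'v': 1
Maximum count = 2
Most frequent = 'a', 'i' (2 times each)


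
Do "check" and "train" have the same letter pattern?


Pattern of "check": [0, 1, 2, 0, 3]
Pattern of "train": [0, 1, 2, 3, 4]
Patterns do not match
Same pattern = No


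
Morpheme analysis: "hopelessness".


Word: "hopelessness"
Morphemes: hope + -less + -ness
Each morpheme carries meaning
= 3 morphemes


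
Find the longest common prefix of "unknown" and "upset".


Word 1: "unknown"
Word 2: "upset"
Comparing from start:
  Pos 0: 'u' == 'u'
  Pos 1: 'n' != 'p' (stop)
LCP = "u" (length 1)


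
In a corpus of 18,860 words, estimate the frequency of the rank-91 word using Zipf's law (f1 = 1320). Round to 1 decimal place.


Zipf's law: f(r) = f(1) / r
f(1) = 1320
f(91) = 1320 / 91
= 14.5 occurrences


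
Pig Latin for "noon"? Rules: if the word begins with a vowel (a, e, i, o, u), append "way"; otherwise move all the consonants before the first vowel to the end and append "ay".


Word: "noon"
Starts with consonant(s) → move to end, add 'ay'
Consonant cluster: "n"
Pig Latin = "oonnay"


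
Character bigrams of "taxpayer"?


Word: "taxpayer" (length 8)
Number of bigrams = 8 - 2 + 1 = 7
  Position 0: "ta"
  Position 1: "ax"
  Position 2: "xp"
  Position 3: "pa"
  Position 4: "ay"
  Position 5: "ye"
  Position 6: "er"
Bigrams = "ta", "ax", "xp", "pa", "ay", "ye", "er"


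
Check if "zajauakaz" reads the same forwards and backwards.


Word: "zajauakaz"
Reversed: "zakauajaz"
Forward == Backward? zajauakaz != zakauajaz
Palindrome = No


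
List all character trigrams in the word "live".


Word: "live" (length 4)
Number of trigrams = 4 - 3 + 1 = 2
  Position 0: "liv"
  Position 1: "ive"
Trigrams = "liv", "ive"


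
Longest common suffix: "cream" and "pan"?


Word 1: "cream"
Word 2: "pan"
Comparing from end:
  Pos -1: 'm' != 'n' (stop)
LCS = "" (length 0)


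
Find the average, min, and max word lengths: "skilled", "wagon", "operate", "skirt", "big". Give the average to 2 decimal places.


Lengths: "skilled"=7, "wagon"=5, "operate"=7, "skirt"=5, "big"=3
Sum = 27, Count = 5
Average = 27/5 = 5.40
= avg=5.40, min=3, max=7


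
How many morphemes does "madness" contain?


Word: "madness"
Morphemes: mad + -ness
Each morpheme carries meaning
= 2 morphemes


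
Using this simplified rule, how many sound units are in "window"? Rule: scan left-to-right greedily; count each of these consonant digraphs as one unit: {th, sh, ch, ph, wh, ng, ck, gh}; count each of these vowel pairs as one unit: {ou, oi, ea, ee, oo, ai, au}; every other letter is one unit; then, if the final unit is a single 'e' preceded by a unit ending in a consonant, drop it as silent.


Word: "window" (6 letters)
Left-to-right scan:
  (1) 'w' (letter)
  (2) 'i' (letter)
  (3) 'n' (letter)
  (4) 'd' (letter)
  (5) 'o' (letter)
  (6) 'w' (letter)
Units from scan: 6
Sound units = 6 units


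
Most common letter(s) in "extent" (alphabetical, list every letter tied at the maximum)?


Word: "extent"
Letter counts:
  'e': 2
  'n': 1
  't': 2
  'x': 1
Maximum count = 2
Most frequent = 'e', 't' (2 times each)


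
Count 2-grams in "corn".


Word: "corn" (length 4)
Number of 2-grams = length - 2 + 1 = 4 - 2 + 1
= 3


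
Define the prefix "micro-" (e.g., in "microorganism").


Prefix: micro-
Example: microorganism = micro- + organism
Meaning = small


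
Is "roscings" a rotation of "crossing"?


Word: "crossing", Candidate: "roscings"
Method: check if candidate is substring of word+word
"crossingcrossing" contains "roscings"? No
Is rotation = No


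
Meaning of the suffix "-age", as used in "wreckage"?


Suffix: -age
Example: wreckage = wreck + -age
Meaning = result / collection


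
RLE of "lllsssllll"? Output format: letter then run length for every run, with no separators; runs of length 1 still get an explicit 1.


String: "lllsssllll"
Scanning for consecutive runs:
  'l' x 3
  's' x 3
  'l' x 4
RLE = "l3s3l4"


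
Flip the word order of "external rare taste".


Original: "external rare taste"
Words (1..n): external | rare | taste
Reversed (n..1): taste | rare | external
Result = "taste rare external"


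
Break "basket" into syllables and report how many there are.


Word: "basket"
Syllable breakdown: bas-ket
Counting: 2 parts
= 2 syllables


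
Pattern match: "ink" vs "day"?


Pattern of "ink": [0, 1, 2]
Pattern of "day": [0, 1, 2]
Patterns match
Same pattern = Yes


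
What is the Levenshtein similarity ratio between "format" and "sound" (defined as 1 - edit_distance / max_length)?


Word 1: "format" (length 6)
Word 2: "sound" (length 5)
One optimal edit sequence:
  1. substitute 'f' -> 's'  (+1)
  2. keep 'o'
  3. delete 'r'  (+1)
  4. substitute 'm' -> 'u'  (+1)
  5. substitute 'a' -> 'n'  (+1)
  6. substitute 't' -> 'd'  (+1)
Edit distance = 5
Max length = max(6, 5) = 6
Similarity = 1 - 5/6
= 0.1667


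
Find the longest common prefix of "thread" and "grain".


Word 1: "thread"
Word 2: "grain"
Comparing from start:
  Pos 0: 't' != 'g' (stop)
LCP = "" (length 0)


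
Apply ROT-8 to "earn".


Word: "earn"
Shift: 8
Each letter → (letter + shift) mod 26:
  'e' (4) + 8 = 12 → 'm'
  'a' (0) + 8 = 8 → 'i'
  'r' (17) + 8 = 25 → 'z'
  'n' (13) + 8 = 21 → 'v'
Result = "mizv"


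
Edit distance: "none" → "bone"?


Word 1: "none" (length 4)
Word 2: "bone" (length 4)
One optimal edit sequence (insert/delete/substitute each cost 1):
  1. substitute 'n' -> 'b'  (+1)
  2. keep 'o'
  3. keep 'n'
  4. keep 'e'
Total edit operations: 1
Edit distance = 1


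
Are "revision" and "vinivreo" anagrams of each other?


Word 1: "revision" → sorted: eiinorsv
Word 2: "vinivreo" → sorted: eiinorvv
Same letters? eiinorsv != eiinorvv
Anagram = No


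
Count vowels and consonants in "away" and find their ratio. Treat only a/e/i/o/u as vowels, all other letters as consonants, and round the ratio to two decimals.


Word: "away"
Vowels (a,e,i,o,u): 2
Consonants: 2
Ratio = 2/2
= 1.00


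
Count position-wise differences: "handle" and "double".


Comparing character by character (same length = 6):
  Pos 0: 'h' vs 'd' !=
  Pos 1: 'a' vs 'o' !=
  Pos 2: 'n' vs 'u' !=
  Pos 3: 'd' vs 'b' !=
  Pos 4: 'l' vs 'l' =
  Pos 5: 'e' vs 'e' =
Hamming distance = 4


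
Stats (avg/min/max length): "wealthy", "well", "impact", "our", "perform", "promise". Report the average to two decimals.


Lengths: "wealthy"=7, "well"=4, "impact"=6, "our"=3, "perform"=7, "promise"=7
Sum = 34, Count = 6
Average = 34/6 = 5.67
= avg=5.67, min=3, max=7


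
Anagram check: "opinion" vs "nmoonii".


Word 1: "opinion" → sorted: iinnoop
Word 2: "nmoonii" → sorted: iimnnoo
Same letters? iinnoop != iimnnoo
Anagram = No


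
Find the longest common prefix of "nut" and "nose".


Word 1: "nut"
Word 2: "nose"
Comparing from start:
  Pos 0: 'n' == 'n'
  Pos 1: 'u' != 'o' (stop)
LCP = "n" (length 1)


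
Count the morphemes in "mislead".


Word: "mislead"
Morphemes: mis- | lead
Each morpheme carries meaning
= 2 morphemes


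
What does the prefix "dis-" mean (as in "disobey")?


Prefix: dis-
Example: disobey (dis- + obey)
Meaning = not / opposite


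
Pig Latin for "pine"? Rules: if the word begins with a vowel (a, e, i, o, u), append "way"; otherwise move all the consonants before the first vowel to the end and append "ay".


Word: "pine"
Starts with consonant(s) → move to end, add 'ay'
Consonant cluster: "p"
Pig Latin = "inepay"


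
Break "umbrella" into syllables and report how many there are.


Word: "umbrella"
Syllable breakdown: um | brel | la
Counting: 3 parts
= 3 syllables


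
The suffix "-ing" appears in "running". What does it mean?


Suffix: -ing
As in: running -> run + -ing, with a spelling change
Meaning = present participle


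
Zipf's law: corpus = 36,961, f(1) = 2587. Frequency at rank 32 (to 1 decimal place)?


Zipf's law: f(r) = f(1) / r
f(1) = 2587
f(32) = 2587 / 32
= 80.8 occurrences


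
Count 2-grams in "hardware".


Word: "hardware" (length 8)
Number of 2-grams = length - 2 + 1 = 8 - 2 + 1
= 7


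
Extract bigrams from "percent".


Word: "percent" (length 7)
Number of bigrams = 7 - 2 + 1 = 6
  Position 0: "pe"
  Position 1: "er"
  Position 2: "rc"
  Position 3: "ce"
  Position 4: "en"
  Position 5: "nt"
Bigrams = "pe", "er", "rc", "ce", "en", "nt"


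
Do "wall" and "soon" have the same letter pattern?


Pattern of "wall": [0, 1, 2, 2]
Pattern of "soon": [0, 1, 1, 2]
Patterns do not match
Same pattern = No


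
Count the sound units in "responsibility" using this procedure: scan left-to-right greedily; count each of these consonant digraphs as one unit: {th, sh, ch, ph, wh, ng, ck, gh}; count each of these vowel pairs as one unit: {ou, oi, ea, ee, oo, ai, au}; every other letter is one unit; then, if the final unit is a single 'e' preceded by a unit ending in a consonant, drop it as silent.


Word: "responsibility" (14 letters)
Left-to-right scan:
  [1] 'r' (letter)
  [2] 'e' (letter)
  [3] 's' (letter)
  [4] 'p' (letter)
  [5] 'o' (letter)
  [6] 'n' (letter)
  [7] 's' (letter)
  [8] 'i' (letter)
  [9] 'b' (letter)
  [10] 'i' (letter)
  [11] 'l' (letter)
  [12] 'i' (letter)
  [13] 't' (letter)
  [14] 'y' (letter)
Units from scan: 14
Sound units = 14 units


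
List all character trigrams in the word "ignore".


Word: "ignore" (length 6)
Number of trigrams = 6 - 3 + 1 = 4
  Position 0: "ign"
  Position 1: "gno"
  Position 2: "nor"
  Position 3: "ore"
Trigrams = "ign", "gno", "nor", "ore"


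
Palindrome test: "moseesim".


Word: "moseesim"
Reversed: "miseesom"
Forward == Backward? moseesim != miseesom
Palindrome = No


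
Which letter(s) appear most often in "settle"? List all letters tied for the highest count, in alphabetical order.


Word: "settle"
Letter counts:
  'e': 2
  'l': 1
  's': 1
  't': 2
Maximum count = 2
Most frequent = 'e', 't' (2 times each)


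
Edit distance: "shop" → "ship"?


Word 1: "shop" (length 4)
Word 2: "ship" (length 4)
One optimal edit sequence (insert/delete/substitute each cost 1):
  1. keep 's'
  2. keep 'h'
  3. substitute 'o' -> 'i'  (+1)
  4. keep 'p'
Total edit operations: 1
Edit distance = 1


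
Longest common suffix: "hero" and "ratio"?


Word 1: "hero"
Word 2: "ratio"
Comparing from end:
  Pos -1: 'o' == 'o'
  Pos -2: 'r' != 'i' (stop)
LCS = "o" (length 1)


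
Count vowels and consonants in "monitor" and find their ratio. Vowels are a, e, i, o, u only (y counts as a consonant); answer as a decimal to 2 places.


Word: "monitor"
Vowels (a,e,i,o,u): 3
Consonants: 4
Ratio = 3/4
= 0.75


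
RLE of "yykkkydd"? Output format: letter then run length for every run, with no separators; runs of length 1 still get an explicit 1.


String: "yykkkydd"
Scanning for consecutive runs:
  'y' x 2
  'k' x 3
  'y' x 1
  'd' x 2
RLE = "y2k3y1d2"


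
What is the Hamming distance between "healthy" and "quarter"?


Comparing character by character (same length = 7):
  Pos 0: 'h' vs 'q' !=
  Pos 1: 'e' vs 'u' !=
  Pos 2: 'a' vs 'a' =
  Pos 3: 'l' vs 'r' !=
  Pos 4: 't' vs 't' =
  Pos 5: 'h' vs 'e' !=
  Pos 6: 'y' vs 'r' !=
Hamming distance = 5


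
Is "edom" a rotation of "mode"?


Word: "mode", Candidate: "edom"
Method: check if candidate is substring of word+word
"modemode" contains "edom"? No
Is rotation = No


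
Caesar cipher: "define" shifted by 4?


Word: "define"
Shift: 4
Each letter → (letter + shift) mod 26:
  'd' (3) + 4 = 7 → 'h'
  'e' (4) + 4 = 8 → 'i'
  'f' (5) + 4 = 9 → 'j'
  'i' (8) + 4 = 12 → 'm'
  'n' (13) + 4 = 17 → 'r'
  'e' (4) + 4 = 8 → 'i'
Result = "hijmri"


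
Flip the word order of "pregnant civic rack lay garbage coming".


Original: "pregnant civic rack lay garbage coming"
Words (1..n): pregnant | civic | rack | lay | garbage | coming
Reversed (n..1): coming | garbage | lay | rack | civic | pregnant
Result = "coming garbage lay rack civic pregnant"


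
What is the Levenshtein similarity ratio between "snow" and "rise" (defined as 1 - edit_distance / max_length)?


Word 1: "snow" (length 4)
Word 2: "rise" (length 4)
One optimal edit sequence:
  1. substitute 's' -> 'r'  (+1)
  2. substitute 'n' -> 'i'  (+1)
  3. substitute 'o' -> 's'  (+1)
  4. substitute 'w' -> 'e'  (+1)
Edit distance = 4
Max length = max(4, 4) = 4
Similarity = 1 - 4/4
= 0.0000
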